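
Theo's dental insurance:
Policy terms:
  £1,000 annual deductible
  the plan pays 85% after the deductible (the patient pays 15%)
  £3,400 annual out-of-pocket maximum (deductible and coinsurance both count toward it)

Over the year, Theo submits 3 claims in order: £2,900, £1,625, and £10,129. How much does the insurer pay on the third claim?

£8,609.65

Claim 1 (£2,900): £1,000 finishes the deductible; £1,900 goes to coinsurance; patient's 15% is £285. Patient pays £1,285; OOP now £1,285. Plan pays £2,900 − £1,285 = £1,615.
Claim 2 (£1,625): deductible met; 15% of £1,625 = £243.75. Patient pays £243.75; OOP now £1,528.75. Insurer: £1,625 − £243.75 = £1,381.25.
Claim 3 (£10,129): deductible already satisfied, so patient's share is 15% × £10,129 = £1,519.35. Patient owes £1,519.35 (running OOP £3,048.10). Insurer: £10,129 − £1,519.35 = £8,609.65.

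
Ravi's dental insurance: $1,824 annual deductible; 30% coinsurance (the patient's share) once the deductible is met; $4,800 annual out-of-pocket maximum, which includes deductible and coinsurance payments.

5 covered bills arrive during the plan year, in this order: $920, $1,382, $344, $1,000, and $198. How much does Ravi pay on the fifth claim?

Claim 1 — $920: entire amount goes to the deductible. Patient pays $920; OOP now $920.
Claim 2 — $1,382: $904 to deductible, leaving $478; patient's 30% is $143.40. Cost to patient: $1,047.40. OOP to date $1,967.40.
Claim 3 — $344: 30% coinsurance on $344 = $103.20. Cost to patient: $103.20. OOP to date $2,070.60.
Claim 4 — $1,000: 30% coinsurance on $1,000 = $300. Patient owes $300 (running OOP $2,370.60).
Claim 5 — $198: deductible met; 30% of $198 = $59.40. Patient pays $59.40; OOP now $2,430.

$59.40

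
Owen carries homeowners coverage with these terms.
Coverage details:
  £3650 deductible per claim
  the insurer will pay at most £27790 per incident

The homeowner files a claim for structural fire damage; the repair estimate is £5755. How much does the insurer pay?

£2105

Subtract the deductible: £5755 − £3650 = £2105.
That's under the £27790 cap, so the insurer reimburses the full £2105.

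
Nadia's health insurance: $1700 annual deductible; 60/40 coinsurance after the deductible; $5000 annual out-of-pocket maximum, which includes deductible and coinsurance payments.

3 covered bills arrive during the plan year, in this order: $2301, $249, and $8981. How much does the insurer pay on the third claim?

Claim 1 — $2301: deductible takes $1700, $601 remains; coinsurance $601 × 40% = $240.40. Patient pays $1940.40; OOP now $1940.40. Insurer: $2301 − $1940.40 = $360.60.
Claim 2 — $249: 40% coinsurance on $249 = $99.60. Patient owes $99.60 (running OOP $2040). Insurer: $249 − $99.60 = $149.40.
Claim 3 — $8981: 40% coinsurance on $8981 = $3592.40. Adding that to $2040 gives $5632.40, past the $5000 cap; patient pays only $5000 − $2040 = $2960. Plan pays $8981 − $2960 = $6021.

$6021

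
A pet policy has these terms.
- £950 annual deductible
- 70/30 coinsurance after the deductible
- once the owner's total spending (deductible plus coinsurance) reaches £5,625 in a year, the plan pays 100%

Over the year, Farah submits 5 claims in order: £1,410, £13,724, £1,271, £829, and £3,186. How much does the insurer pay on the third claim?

Claim 1 (£1,410): deductible takes £950, £460 remains; coinsurance £460 × 30% = £138. Owner pays £1,088; OOP now £1,088. Plan pays £1,410 − £1,088 = £322.
Claim 2 (£13,724): deductible met; 30% of £13,724 = £4,117.20. Cost to owner: £4,117.20. OOP to date £5,205.20. Plan pays £13,724 − £4,117.20 = £9,606.80.
Claim 3 (£1,271): 30% coinsurance on £1,271 = £381.30. Cost to owner: £381.30. OOP to date £5,586.50. Plan pays £1,271 − £381.30 = £889.70.

£889.70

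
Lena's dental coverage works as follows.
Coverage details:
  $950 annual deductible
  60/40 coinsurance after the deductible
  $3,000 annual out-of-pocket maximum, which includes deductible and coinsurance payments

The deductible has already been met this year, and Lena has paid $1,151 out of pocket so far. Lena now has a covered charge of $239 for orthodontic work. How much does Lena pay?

With the deductible met, the entire $239 is subject to coinsurance.
Coinsurance: $239 × 40% = $95.60.
Year-to-date out-of-pocket becomes $1,151 + $95.60 = $1,246.60, still under the $3,000 maximum, so no cap applies.

$95.60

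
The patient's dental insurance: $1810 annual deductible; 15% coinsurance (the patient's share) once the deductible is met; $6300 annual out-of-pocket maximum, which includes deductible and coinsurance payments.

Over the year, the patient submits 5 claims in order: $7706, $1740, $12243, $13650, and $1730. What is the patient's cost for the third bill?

Claim 1 — $7706: deductible takes $1810, $5896 remains; 15% of $5896 = $884.40. Cost to patient: $2694.40. OOP to date $2694.40.
Claim 2 — $1740: deductible met; 15% of $1740 = $261. Cost to patient: $261. OOP to date $2955.40.
Claim 3 — $12243: 15% coinsurance on $12243 = $1836.45. Patient pays $1836.45; OOP now $4791.85.

$1836.45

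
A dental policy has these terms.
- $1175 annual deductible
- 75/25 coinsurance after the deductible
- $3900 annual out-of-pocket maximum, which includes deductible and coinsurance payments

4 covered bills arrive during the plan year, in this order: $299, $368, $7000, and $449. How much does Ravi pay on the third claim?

$2131

#1 ($299): fully absorbed by the deductible. Patient pays $299; OOP now $299.
#2 ($368): all of it applies to the deductible. Cost to patient: $368. OOP to date $667.
#3 ($7000): deductible takes $508, $6492 remains; 25% of $6492 = $1623. Patient pays $2131; OOP now $2798.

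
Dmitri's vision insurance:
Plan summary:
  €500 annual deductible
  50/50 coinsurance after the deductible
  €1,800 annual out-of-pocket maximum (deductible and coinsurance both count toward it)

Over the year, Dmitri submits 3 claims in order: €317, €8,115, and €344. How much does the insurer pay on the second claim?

Bill 1, €317: all of it applies to the deductible. Member pays €317; OOP now €317. Insurer: €317 − €317 = €0.
Bill 2, €8,115: deductible takes €183, €7,932 remains; coinsurance €7,932 × 50% = €3,966. Deductible plus coinsurance: €183 + €3,966 = €4,149. OOP would hit €4,466 > €1,800, so the cap limits the member to €1,800 − €317 = €1,483. Plan pays €8,115 − €1,483 = €6,632.

€6,632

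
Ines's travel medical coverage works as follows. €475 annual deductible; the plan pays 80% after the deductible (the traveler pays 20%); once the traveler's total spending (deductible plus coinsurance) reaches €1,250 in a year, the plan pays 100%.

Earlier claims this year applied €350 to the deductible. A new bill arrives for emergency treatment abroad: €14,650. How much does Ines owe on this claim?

€900

€350 of the €475 deductible is already met, leaving €125.
The remaining €14,525 (= €14,650 − €125) moves to coinsurance.
20% of €14,525 = €2,905 falls to the traveler.
That puts the traveler's cost at €125 + €2,905 = €3,030 before any cap.
That would bring total out-of-pocket to €3,380, past the €1,250 cap. The traveler is capped at €1,250 − €350 = €900 on this claim.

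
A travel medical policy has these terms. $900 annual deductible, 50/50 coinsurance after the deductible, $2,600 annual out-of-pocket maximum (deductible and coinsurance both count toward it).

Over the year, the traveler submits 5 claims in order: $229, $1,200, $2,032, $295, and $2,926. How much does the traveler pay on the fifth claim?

$272

#1 ($229): fully absorbed by the deductible. Cost to traveler: $229. OOP to date $229.
#2 ($1,200): deductible takes $671, $529 remains; traveler's 50% is $264.50. Cost to traveler: $935.50. OOP to date $1,164.50.
#3 ($2,032): deductible already satisfied, so traveler's share is 50% × $2,032 = $1,016. Traveler owes $1,016 (running OOP $2,180.50).
#4 ($295): deductible met; 50% of $295 = $147.50. Traveler owes $147.50 (running OOP $2,328).
#5 ($2,926): deductible met; 50% of $2,926 = $1,463. That would push OOP to $3,791, over the $2,600 cap, so traveler pays $2,600 − $2,328 = $272.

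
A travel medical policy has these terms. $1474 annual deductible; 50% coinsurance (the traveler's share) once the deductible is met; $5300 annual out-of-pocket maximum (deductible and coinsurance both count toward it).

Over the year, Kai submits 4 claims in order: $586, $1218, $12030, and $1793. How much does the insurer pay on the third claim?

Bill 1, $586: entire amount goes to the deductible. Traveler owes $586 (running OOP $586). Plan pays $586 − $586 = $0.
Bill 2, $1218: $888 finishes the deductible; $330 goes to coinsurance; 50% of $330 = $165. Traveler owes $1053 (running OOP $1639). Insurer: $1218 − $1053 = $165.
Bill 3, $12030: 50% coinsurance on $12030 = $6015. Adding that to $1639 gives $7654, past the $5300 cap; traveler pays only $5300 − $1639 = $3661. Plan pays $12030 − $3661 = $8369.

$8369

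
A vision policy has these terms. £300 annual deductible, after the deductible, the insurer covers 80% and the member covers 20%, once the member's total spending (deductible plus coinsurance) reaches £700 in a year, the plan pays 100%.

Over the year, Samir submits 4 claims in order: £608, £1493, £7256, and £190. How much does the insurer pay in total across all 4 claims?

Claim 1 (£608): £300 to deductible, leaving £308; coinsurance £308 × 20% = £61.60. Member owes £361.60 (running OOP £361.60). Plan pays £608 − £361.60 = £246.40.
Claim 2 (£1493): 20% coinsurance on £1493 = £298.60. Cost to member: £298.60. OOP to date £660.20. Plan pays £1493 − £298.60 = £1194.40.
Claim 3 (£7256): deductible met; 20% of £7256 = £1451.20. OOP would hit £2111.40 > £700, so the cap limits the member to £700 − £660.20 = £39.80. Insurer: £7256 − £39.80 = £7216.20.
Claim 4 (£190): deductible already satisfied, so member's share is 20% × £190 = £38. OOP would hit £738 > £700, so the cap limits the member to £700 − £700 = £0. Plan pays £190 − £0 = £190.
Insurer total = bills − member's total = £9547 − £700 = £8847.

£8847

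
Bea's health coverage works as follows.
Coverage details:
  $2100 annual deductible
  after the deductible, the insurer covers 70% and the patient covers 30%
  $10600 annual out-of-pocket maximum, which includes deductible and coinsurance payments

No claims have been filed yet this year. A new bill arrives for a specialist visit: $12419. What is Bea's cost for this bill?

Deductible not yet touched, so the first $2100 of the bill goes to the deductible.
That leaves $12419 − $2100 = $10319 for coinsurance.
30% of $10319 = $3095.70 falls to the patient.
So the patient owes $2100 + $3095.70 = $5195.70 before any cap.
Total out-of-pocket so far would be $0 + $5195.70 = $5195.70, below the $10600 cap — no reduction.

$5195.70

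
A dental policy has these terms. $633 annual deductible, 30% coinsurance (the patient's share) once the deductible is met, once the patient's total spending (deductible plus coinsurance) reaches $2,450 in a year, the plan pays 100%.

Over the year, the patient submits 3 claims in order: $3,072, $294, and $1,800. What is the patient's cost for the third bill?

Bill 1, $3,072: deductible takes $633, $2,439 remains; patient's 30% is $731.70. Cost to patient: $1,364.70. OOP to date $1,364.70.
Bill 2, $294: deductible met; 30% of $294 = $88.20. Cost to patient: $88.20. OOP to date $1,452.90.
Bill 3, $1,800: deductible already satisfied, so patient's share is 30% × $1,800 = $540. Cost to patient: $540. OOP to date $1,992.90.

$540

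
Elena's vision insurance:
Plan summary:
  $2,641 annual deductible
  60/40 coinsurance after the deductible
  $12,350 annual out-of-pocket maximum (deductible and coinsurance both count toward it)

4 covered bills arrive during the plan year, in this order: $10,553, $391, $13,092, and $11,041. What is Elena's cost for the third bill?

$5,236.80

Claim 1 ($10,553): $2,641 finishes the deductible; $7,912 goes to coinsurance; member's 40% is $3,164.80. Member owes $5,805.80 (running OOP $5,805.80).
Claim 2 ($391): 40% coinsurance on $391 = $156.40. Cost to member: $156.40. OOP to date $5,962.20.
Claim 3 ($13,092): deductible met; 40% of $13,092 = $5,236.80. Member pays $5,236.80; OOP now $11,199.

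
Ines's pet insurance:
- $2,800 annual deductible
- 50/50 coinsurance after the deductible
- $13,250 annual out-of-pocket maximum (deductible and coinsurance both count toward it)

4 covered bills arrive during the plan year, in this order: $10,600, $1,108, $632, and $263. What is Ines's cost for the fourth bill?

Claim 1 — $10,600: $2,800 to deductible, leaving $7,800; owner's 50% is $3,900. Cost to owner: $6,700. OOP to date $6,700.
Claim 2 — $1,108: 50% coinsurance on $1,108 = $554. Owner pays $554; OOP now $7,254.
Claim 3 — $632: 50% coinsurance on $632 = $316. Owner pays $316; OOP now $7,570.
Claim 4 — $263: deductible met; 50% of $263 = $131.50. Owner owes $131.50 (running OOP $7,701.50).

$131.50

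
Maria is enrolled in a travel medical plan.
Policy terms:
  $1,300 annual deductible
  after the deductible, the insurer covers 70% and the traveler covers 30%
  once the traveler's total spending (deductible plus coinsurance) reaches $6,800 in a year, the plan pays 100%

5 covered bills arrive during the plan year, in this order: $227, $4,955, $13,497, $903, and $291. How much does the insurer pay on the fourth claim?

$632.10

#1 ($227): fully absorbed by the deductible. Cost to traveler: $227. OOP to date $227. Plan pays $227 − $227 = $0.
#2 ($4,955): $1,073 to deductible, leaving $3,882; 30% of $3,882 = $1,164.60. Traveler pays $2,237.60; OOP now $2,464.60. Insurer: $4,955 − $2,237.60 = $2,717.40.
#3 ($13,497): 30% coinsurance on $13,497 = $4,049.10. Traveler owes $4,049.10 (running OOP $6,513.70). Insurer: $13,497 − $4,049.10 = $9,447.90.
#4 ($903): deductible met; 30% of $903 = $270.90. Traveler pays $270.90; OOP now $6,784.60. Insurer: $903 − $270.90 = $632.10.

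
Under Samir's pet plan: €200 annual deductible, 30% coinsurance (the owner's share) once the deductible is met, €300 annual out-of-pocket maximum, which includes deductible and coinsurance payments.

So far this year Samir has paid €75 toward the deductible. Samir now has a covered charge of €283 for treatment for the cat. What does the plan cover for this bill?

€110.60

Deductible still to meet: €200 − €75 = €125.
That leaves €283 − €125 = €158 for coinsurance.
30% of €158 = €47.40 falls to the owner.
So the owner owes €125 + €47.40 = €172.40 before any cap.
Cumulative spending €75 + €172.40 = €247.40 stays under the €300 maximum.
Insurer pays the balance: €283 − €172.40 = €110.60.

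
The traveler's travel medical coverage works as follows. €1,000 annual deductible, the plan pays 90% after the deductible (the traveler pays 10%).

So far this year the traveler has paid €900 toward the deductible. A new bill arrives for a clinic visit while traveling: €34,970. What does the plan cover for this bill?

€31,383

Deductible still to meet: €1,000 − €900 = €100.
That leaves €34,970 − €100 = €34,870 for coinsurance.
Traveler's 10% share of €34,870 is €3,487.
So the traveler owes €100 + €3,487 = €3,587.
The insurer covers the remainder: €34,970 − €3,587 = €31,383.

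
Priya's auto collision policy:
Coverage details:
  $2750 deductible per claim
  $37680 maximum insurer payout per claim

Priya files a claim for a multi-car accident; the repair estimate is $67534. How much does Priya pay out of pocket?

Less the $2750 deductible: $67534 − $2750 = $64784.
Since $64784 > $37680, the payout is capped at $37680.
The driver bears the rest of the original loss: $67534 − $37680 = $29854.

$29854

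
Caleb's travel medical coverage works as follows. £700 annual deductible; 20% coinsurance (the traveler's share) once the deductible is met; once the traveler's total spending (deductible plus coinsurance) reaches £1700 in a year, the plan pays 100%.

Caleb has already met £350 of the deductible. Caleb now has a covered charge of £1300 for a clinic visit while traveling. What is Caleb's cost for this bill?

£540

Remaining deductible: £700 − £350 = £350.
The remaining £950 (= £1300 − £350) moves to coinsurance.
Traveler's 20% share of £950 is £190.
That puts the traveler's cost at £350 + £190 = £540 before any cap.
Year-to-date out-of-pocket becomes £350 + £540 = £890, still under the £1700 maximum, so no cap applies.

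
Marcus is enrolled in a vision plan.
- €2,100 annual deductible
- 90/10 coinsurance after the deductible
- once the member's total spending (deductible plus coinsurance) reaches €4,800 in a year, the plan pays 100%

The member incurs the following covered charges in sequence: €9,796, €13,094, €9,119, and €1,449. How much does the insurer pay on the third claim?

#1 (€9,796): €2,100 finishes the deductible; €7,696 goes to coinsurance; 10% of €7,696 = €769.60. Cost to member: €2,869.60. OOP to date €2,869.60. Insurer: €9,796 − €2,869.60 = €6,926.40.
#2 (€13,094): deductible met; 10% of €13,094 = €1,309.40. Member pays €1,309.40; OOP now €4,179. Plan pays €13,094 − €1,309.40 = €11,784.60.
#3 (€9,119): deductible already satisfied, so member's share is 10% × €9,119 = €911.90. Adding that to €4,179 gives €5,090.90, past the €4,800 cap; member pays only €4,800 − €4,179 = €621. Insurer: €9,119 − €621 = €8,498.

€8,498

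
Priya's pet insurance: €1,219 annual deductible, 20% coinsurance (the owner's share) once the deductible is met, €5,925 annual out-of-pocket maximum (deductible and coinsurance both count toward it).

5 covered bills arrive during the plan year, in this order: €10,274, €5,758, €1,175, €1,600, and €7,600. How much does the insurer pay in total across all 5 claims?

€20,482

#1 (€10,274): €1,219 to deductible, leaving €9,055; coinsurance €9,055 × 20% = €1,811. Owner pays €3,030; OOP now €3,030. Insurer: €10,274 − €3,030 = €7,244.
#2 (€5,758): 20% coinsurance on €5,758 = €1,151.60. Cost to owner: €1,151.60. OOP to date €4,181.60. Insurer: €5,758 − €1,151.60 = €4,606.40.
#3 (€1,175): deductible met; 20% of €1,175 = €235. Owner pays €235; OOP now €4,416.60. Plan pays €1,175 − €235 = €940.
#4 (€1,600): 20% coinsurance on €1,600 = €320. Cost to owner: €320. OOP to date €4,736.60. Insurer: €1,600 − €320 = €1,280.
#5 (€7,600): 20% coinsurance on €7,600 = €1,520. That would push OOP to €6,256.60, over the €5,925 cap, so owner pays €5,925 − €4,736.60 = €1,188.40. Insurer: €7,600 − €1,188.40 = €6,411.60.
Insurer total: €7,244 + €4,606.40 + €940 + €1,280 + €6,411.60 = €20,482.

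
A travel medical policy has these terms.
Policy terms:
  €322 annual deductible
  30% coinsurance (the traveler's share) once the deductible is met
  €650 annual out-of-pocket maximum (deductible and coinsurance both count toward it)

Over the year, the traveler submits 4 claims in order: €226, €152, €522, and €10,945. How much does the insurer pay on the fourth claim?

€10,790.40

Bill 1, €226: entire amount goes to the deductible. Traveler owes €226 (running OOP €226). Insurer: €226 − €226 = €0.
Bill 2, €152: €96 finishes the deductible; €56 goes to coinsurance; 30% of €56 = €16.80. Cost to traveler: €112.80. OOP to date €338.80. Plan pays €152 − €112.80 = €39.20.
Bill 3, €522: deductible met; 30% of €522 = €156.60. Traveler owes €156.60 (running OOP €495.40). Plan pays €522 − €156.60 = €365.40.
Bill 4, €10,945: deductible met; 30% of €10,945 = €3,283.50. That would push OOP to €3,778.90, over the €650 cap, so traveler pays €650 − €495.40 = €154.60. Plan pays €10,945 − €154.60 = €10,790.40.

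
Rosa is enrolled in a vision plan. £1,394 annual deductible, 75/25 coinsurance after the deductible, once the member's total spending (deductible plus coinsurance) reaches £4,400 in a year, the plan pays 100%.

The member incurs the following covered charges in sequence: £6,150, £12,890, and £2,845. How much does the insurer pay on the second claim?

Claim 1 (£6,150): £1,394 finishes the deductible; £4,756 goes to coinsurance; coinsurance £4,756 × 25% = £1,189. Member pays £2,583; OOP now £2,583. Plan pays £6,150 − £2,583 = £3,567.
Claim 2 (£12,890): deductible met; 25% of £12,890 = £3,222.50. Adding that to £2,583 gives £5,805.50, past the £4,400 cap; member pays only £4,400 − £2,583 = £1,817. Insurer: £12,890 − £1,817 = £11,073.

£11,073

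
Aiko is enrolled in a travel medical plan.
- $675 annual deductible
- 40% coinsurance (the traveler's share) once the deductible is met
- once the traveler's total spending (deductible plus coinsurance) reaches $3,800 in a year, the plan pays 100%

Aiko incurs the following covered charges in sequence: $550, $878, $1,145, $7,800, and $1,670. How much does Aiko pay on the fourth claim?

$2,365.80

Bill 1, $550: all of it applies to the deductible. Traveler owes $550 (running OOP $550).
Bill 2, $878: $125 to deductible, leaving $753; 40% of $753 = $301.20. Traveler owes $426.20 (running OOP $976.20).
Bill 3, $1,145: deductible already satisfied, so traveler's share is 40% × $1,145 = $458. Cost to traveler: $458. OOP to date $1,434.20.
Bill 4, $7,800: 40% coinsurance on $7,800 = $3,120. OOP would hit $4,554.20 > $3,800, so the cap limits the traveler to $3,800 − $1,434.20 = $2,365.80.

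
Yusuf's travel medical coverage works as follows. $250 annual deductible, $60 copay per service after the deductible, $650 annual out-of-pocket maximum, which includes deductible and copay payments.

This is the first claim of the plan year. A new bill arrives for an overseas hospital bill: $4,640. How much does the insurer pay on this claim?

Nothing has been paid toward the $250 deductible, so the first $250 of this charge is applied there.
The remaining $4,390 (= $4,640 − $250) moves to the copay.
Copay on this service: $60.
So the traveler owes $250 + $60 = $310 before any cap.
Total out-of-pocket so far would be $0 + $310 = $310, below the $650 cap — no reduction.
Insurer pays the balance: $4,640 − $310 = $4,330.

$4,330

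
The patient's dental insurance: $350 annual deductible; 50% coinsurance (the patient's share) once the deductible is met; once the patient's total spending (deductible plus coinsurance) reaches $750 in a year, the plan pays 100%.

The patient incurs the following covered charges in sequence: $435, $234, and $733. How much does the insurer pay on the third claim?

Claim 1 ($435): $350 to deductible, leaving $85; 50% of $85 = $42.50. Cost to patient: $392.50. OOP to date $392.50. Insurer: $435 − $392.50 = $42.50.
Claim 2 ($234): deductible already satisfied, so patient's share is 50% × $234 = $117. Patient pays $117; OOP now $509.50. Insurer: $234 − $117 = $117.
Claim 3 ($733): deductible already satisfied, so patient's share is 50% × $733 = $366.50. Adding that to $509.50 gives $876, past the $750 cap; patient pays only $750 − $509.50 = $240.50. Plan pays $733 − $240.50 = $492.50.

$492.50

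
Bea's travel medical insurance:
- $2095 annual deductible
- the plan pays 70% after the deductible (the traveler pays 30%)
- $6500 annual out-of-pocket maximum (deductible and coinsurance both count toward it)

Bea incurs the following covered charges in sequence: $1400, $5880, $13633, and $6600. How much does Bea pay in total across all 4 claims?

Claim 1 — $1400: entire amount goes to the deductible. Cost to traveler: $1400. OOP to date $1400.
Claim 2 — $5880: deductible takes $695, $5185 remains; 30% of $5185 = $1555.50. Traveler owes $2250.50 (running OOP $3650.50).
Claim 3 — $13633: deductible met; 30% of $13633 = $4089.90. That would push OOP to $7740.40, over the $6500 cap, so traveler pays $6500 − $3650.50 = $2849.50.
Claim 4 — $6600: deductible met; 30% of $6600 = $1980. OOP would hit $8480 > $6500, so the cap limits the traveler to $6500 − $6500 = $0.
Summing the traveler's payments: $1400 + $2250.50 + $2849.50 + $0 = $6500.

$6500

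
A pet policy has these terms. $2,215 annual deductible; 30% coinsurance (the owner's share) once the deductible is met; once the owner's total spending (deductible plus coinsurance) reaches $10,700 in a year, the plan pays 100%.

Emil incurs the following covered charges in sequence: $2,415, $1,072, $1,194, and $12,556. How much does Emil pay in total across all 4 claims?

Claim 1 ($2,415): $2,215 finishes the deductible; $200 goes to coinsurance; 30% of $200 = $60. Owner pays $2,275; OOP now $2,275.
Claim 2 ($1,072): deductible met; 30% of $1,072 = $321.60. Owner owes $321.60 (running OOP $2,596.60).
Claim 3 ($1,194): 30% coinsurance on $1,194 = $358.20. Owner owes $358.20 (running OOP $2,954.80).
Claim 4 ($12,556): deductible already satisfied, so owner's share is 30% × $12,556 = $3,766.80. Owner owes $3,766.80 (running OOP $6,721.60).
Total paid by the owner: $2,275 + $321.60 + $358.20 + $3,766.80 = $6,721.60.

$6,721.60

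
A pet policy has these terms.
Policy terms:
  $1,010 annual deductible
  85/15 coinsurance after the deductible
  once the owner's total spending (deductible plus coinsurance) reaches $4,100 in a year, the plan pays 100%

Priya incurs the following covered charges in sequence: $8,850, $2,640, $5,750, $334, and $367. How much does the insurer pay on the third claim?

$4,887.50

Bill 1, $8,850: deductible takes $1,010, $7,840 remains; owner's 15% is $1,176. Cost to owner: $2,186. OOP to date $2,186. Plan pays $8,850 − $2,186 = $6,664.
Bill 2, $2,640: deductible met; 15% of $2,640 = $396. Cost to owner: $396. OOP to date $2,582. Plan pays $2,640 − $396 = $2,244.
Bill 3, $5,750: deductible met; 15% of $5,750 = $862.50. Cost to owner: $862.50. OOP to date $3,444.50. Plan pays $5,750 − $862.50 = $4,887.50.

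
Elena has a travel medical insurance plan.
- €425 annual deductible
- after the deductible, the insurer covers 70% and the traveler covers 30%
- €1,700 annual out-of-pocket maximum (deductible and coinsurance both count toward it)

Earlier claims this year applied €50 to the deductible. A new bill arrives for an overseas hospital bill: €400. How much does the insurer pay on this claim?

€50 of the €425 deductible is already met, leaving €375.
That leaves €400 − €375 = €25 for coinsurance.
Traveler's 30% share of €25 is €7.50.
Traveler responsibility before any cap: €375 + €7.50 = €382.50.
Total out-of-pocket so far would be €50 + €382.50 = €432.50, below the €1,700 cap — no reduction.
Insurer pays the balance: €400 − €382.50 = €17.50.

€17.50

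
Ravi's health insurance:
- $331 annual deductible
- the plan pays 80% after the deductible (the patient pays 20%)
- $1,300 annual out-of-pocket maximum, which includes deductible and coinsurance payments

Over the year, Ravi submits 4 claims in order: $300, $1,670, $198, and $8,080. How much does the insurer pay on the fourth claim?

$7,478.40

Claim 1 ($300): fully absorbed by the deductible. Patient pays $300; OOP now $300. Insurer: $300 − $300 = $0.
Claim 2 ($1,670): $31 to deductible, leaving $1,639; patient's 20% is $327.80. Patient owes $358.80 (running OOP $658.80). Insurer: $1,670 − $358.80 = $1,311.20.
Claim 3 ($198): deductible met; 20% of $198 = $39.60. Patient pays $39.60; OOP now $698.40. Insurer: $198 − $39.60 = $158.40.
Claim 4 ($8,080): deductible met; 20% of $8,080 = $1,616. That would push OOP to $2,314.40, over the $1,300 cap, so patient pays $1,300 − $698.40 = $601.60. Plan pays $8,080 − $601.60 = $7,478.40.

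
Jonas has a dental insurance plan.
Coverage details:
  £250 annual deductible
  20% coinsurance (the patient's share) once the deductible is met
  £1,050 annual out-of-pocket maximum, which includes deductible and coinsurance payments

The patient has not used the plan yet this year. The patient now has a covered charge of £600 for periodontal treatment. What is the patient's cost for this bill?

Nothing has been paid toward the £250 deductible, so the first £250 of this charge is applied there.
After the £250 deductible portion, £600 − £250 = £350 is subject to coinsurance.
Coinsurance: £350 × 20% = £70.
Patient responsibility before any cap: £250 + £70 = £320.
Year-to-date out-of-pocket becomes £0 + £320 = £320, still under the £1,050 maximum, so no cap applies.

£320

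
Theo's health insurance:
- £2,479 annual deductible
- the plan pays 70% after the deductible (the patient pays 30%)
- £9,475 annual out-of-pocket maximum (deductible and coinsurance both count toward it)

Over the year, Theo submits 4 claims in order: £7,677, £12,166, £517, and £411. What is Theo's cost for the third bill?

£155.10

Claim 1 (£7,677): deductible takes £2,479, £5,198 remains; patient's 30% is £1,559.40. Patient owes £4,038.40 (running OOP £4,038.40).
Claim 2 (£12,166): 30% coinsurance on £12,166 = £3,649.80. Cost to patient: £3,649.80. OOP to date £7,688.20.
Claim 3 (£517): 30% coinsurance on £517 = £155.10. Cost to patient: £155.10. OOP to date £7,843.30.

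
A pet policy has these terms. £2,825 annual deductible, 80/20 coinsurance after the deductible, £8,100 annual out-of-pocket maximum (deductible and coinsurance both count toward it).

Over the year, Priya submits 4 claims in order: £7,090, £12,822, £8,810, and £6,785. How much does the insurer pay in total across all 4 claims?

£27,407

Claim 1 — £7,090: £2,825 finishes the deductible; £4,265 goes to coinsurance; owner's 20% is £853. Cost to owner: £3,678. OOP to date £3,678. Insurer: £7,090 − £3,678 = £3,412.
Claim 2 — £12,822: 20% coinsurance on £12,822 = £2,564.40. Owner pays £2,564.40; OOP now £6,242.40. Plan pays £12,822 − £2,564.40 = £10,257.60.
Claim 3 — £8,810: deductible met; 20% of £8,810 = £1,762. Cost to owner: £1,762. OOP to date £8,004.40. Insurer: £8,810 − £1,762 = £7,048.
Claim 4 — £6,785: deductible already satisfied, so owner's share is 20% × £6,785 = £1,357. That would push OOP to £9,361.40, over the £8,100 cap, so owner pays £8,100 − £8,004.40 = £95.60. Insurer: £6,785 − £95.60 = £6,689.40.
Insurer total: £3,412 + £10,257.60 + £7,048 + £6,689.40 = £27,407.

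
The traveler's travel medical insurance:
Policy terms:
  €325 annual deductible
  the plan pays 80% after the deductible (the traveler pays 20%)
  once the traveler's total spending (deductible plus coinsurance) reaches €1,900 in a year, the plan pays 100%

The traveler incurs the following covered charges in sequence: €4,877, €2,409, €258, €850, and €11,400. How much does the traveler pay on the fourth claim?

€131.20

Claim 1 — €4,877: €325 to deductible, leaving €4,552; coinsurance €4,552 × 20% = €910.40. Traveler owes €1,235.40 (running OOP €1,235.40).
Claim 2 — €2,409: deductible met; 20% of €2,409 = €481.80. Cost to traveler: €481.80. OOP to date €1,717.20.
Claim 3 — €258: 20% coinsurance on €258 = €51.60. Traveler pays €51.60; OOP now €1,768.80.
Claim 4 — €850: 20% coinsurance on €850 = €170. OOP would hit €1,938.80 > €1,900, so the cap limits the traveler to €1,900 − €1,768.80 = €131.20.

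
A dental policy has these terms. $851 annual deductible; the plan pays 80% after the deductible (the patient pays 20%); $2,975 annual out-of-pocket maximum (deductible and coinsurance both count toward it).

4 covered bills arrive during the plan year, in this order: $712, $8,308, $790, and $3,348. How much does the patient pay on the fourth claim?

$332.20

Bill 1, $712: fully absorbed by the deductible. Patient pays $712; OOP now $712.
Bill 2, $8,308: $139 finishes the deductible; $8,169 goes to coinsurance; 20% of $8,169 = $1,633.80. Patient owes $1,772.80 (running OOP $2,484.80).
Bill 3, $790: deductible met; 20% of $790 = $158. Patient owes $158 (running OOP $2,642.80).
Bill 4, $3,348: 20% coinsurance on $3,348 = $669.60. That would push OOP to $3,312.40, over the $2,975 cap, so patient pays $2,975 − $2,642.80 = $332.20.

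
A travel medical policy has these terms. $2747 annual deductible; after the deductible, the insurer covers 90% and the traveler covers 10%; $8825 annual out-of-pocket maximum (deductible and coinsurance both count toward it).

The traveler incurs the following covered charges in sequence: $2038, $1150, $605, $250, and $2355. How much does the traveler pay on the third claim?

Claim 1 ($2038): fully absorbed by the deductible. Cost to traveler: $2038. OOP to date $2038.
Claim 2 ($1150): $709 to deductible, leaving $441; coinsurance $441 × 10% = $44.10. Traveler pays $753.10; OOP now $2791.10.
Claim 3 ($605): deductible already satisfied, so traveler's share is 10% × $605 = $60.50. Traveler pays $60.50; OOP now $2851.60.

$60.50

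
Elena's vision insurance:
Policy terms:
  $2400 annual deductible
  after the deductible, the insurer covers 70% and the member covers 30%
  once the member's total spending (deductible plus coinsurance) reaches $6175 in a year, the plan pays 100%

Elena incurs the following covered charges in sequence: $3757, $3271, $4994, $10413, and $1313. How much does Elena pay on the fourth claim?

$888.40

#1 ($3757): $2400 finishes the deductible; $1357 goes to coinsurance; member's 30% is $407.10. Member pays $2807.10; OOP now $2807.10.
#2 ($3271): deductible met; 30% of $3271 = $981.30. Member pays $981.30; OOP now $3788.40.
#3 ($4994): deductible met; 30% of $4994 = $1498.20. Member owes $1498.20 (running OOP $5286.60).
#4 ($10413): deductible already satisfied, so member's share is 30% × $10413 = $3123.90. Adding that to $5286.60 gives $8410.50, past the $6175 cap; member pays only $6175 − $5286.60 = $888.40.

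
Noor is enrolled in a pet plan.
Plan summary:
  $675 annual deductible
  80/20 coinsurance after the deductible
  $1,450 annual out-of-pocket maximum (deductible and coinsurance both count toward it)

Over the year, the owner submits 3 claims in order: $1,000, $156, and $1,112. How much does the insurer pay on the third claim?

$889.60

Bill 1, $1,000: deductible takes $675, $325 remains; owner's 20% is $65. Cost to owner: $740. OOP to date $740. Plan pays $1,000 − $740 = $260.
Bill 2, $156: deductible already satisfied, so owner's share is 20% × $156 = $31.20. Owner pays $31.20; OOP now $771.20. Plan pays $156 − $31.20 = $124.80.
Bill 3, $1,112: 20% coinsurance on $1,112 = $222.40. Owner owes $222.40 (running OOP $993.60). Plan pays $1,112 − $222.40 = $889.60.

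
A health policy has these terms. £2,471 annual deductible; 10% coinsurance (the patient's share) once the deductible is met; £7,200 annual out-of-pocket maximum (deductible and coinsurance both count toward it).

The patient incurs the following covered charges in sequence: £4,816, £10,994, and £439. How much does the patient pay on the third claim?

£43.90

Claim 1 (£4,816): deductible takes £2,471, £2,345 remains; coinsurance £2,345 × 10% = £234.50. Patient owes £2,705.50 (running OOP £2,705.50).
Claim 2 (£10,994): deductible already satisfied, so patient's share is 10% × £10,994 = £1,099.40. Patient owes £1,099.40 (running OOP £3,804.90).
Claim 3 (£439): 10% coinsurance on £439 = £43.90. Patient pays £43.90; OOP now £3,848.80.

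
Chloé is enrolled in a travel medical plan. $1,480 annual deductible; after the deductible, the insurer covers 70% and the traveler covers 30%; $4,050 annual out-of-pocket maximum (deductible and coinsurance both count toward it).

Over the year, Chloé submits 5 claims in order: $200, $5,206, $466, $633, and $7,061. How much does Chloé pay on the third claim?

$139.80

Claim 1 ($200): entire amount goes to the deductible. Cost to traveler: $200. OOP to date $200.
Claim 2 ($5,206): $1,280 to deductible, leaving $3,926; 30% of $3,926 = $1,177.80. Traveler owes $2,457.80 (running OOP $2,657.80).
Claim 3 ($466): 30% coinsurance on $466 = $139.80. Traveler owes $139.80 (running OOP $2,797.60).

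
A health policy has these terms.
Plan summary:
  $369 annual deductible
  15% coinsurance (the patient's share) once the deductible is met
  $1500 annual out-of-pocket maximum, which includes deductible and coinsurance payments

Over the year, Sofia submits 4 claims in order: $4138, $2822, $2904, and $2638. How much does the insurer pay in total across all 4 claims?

$11002

Bill 1, $4138: $369 finishes the deductible; $3769 goes to coinsurance; patient's 15% is $565.35. Patient pays $934.35; OOP now $934.35. Insurer: $4138 − $934.35 = $3203.65.
Bill 2, $2822: deductible already satisfied, so patient's share is 15% × $2822 = $423.30. Patient pays $423.30; OOP now $1357.65. Insurer: $2822 − $423.30 = $2398.70.
Bill 3, $2904: deductible met; 15% of $2904 = $435.60. That would push OOP to $1793.25, over the $1500 cap, so patient pays $1500 − $1357.65 = $142.35. Insurer: $2904 − $142.35 = $2761.65.
Bill 4, $2638: deductible met; 15% of $2638 = $395.70. That would push OOP to $1895.70, over the $1500 cap, so patient pays $1500 − $1500 = $0. Plan pays $2638 − $0 = $2638.
Insurer total: $3203.65 + $2398.70 + $2761.65 + $2638 = $11002.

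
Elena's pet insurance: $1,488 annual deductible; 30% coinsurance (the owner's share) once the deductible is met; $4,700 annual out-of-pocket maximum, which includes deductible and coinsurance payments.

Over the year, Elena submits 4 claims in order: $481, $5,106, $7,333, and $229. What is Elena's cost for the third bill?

$1,982.30

Claim 1 — $481: all of it applies to the deductible. Cost to owner: $481. OOP to date $481.
Claim 2 — $5,106: $1,007 finishes the deductible; $4,099 goes to coinsurance; coinsurance $4,099 × 30% = $1,229.70. Owner pays $2,236.70; OOP now $2,717.70.
Claim 3 — $7,333: deductible already satisfied, so owner's share is 30% × $7,333 = $2,199.90. That would push OOP to $4,917.60, over the $4,700 cap, so owner pays $4,700 − $2,717.70 = $1,982.30.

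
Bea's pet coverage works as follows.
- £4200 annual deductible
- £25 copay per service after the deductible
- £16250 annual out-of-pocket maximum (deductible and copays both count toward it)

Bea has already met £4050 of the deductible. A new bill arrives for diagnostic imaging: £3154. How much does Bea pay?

Deductible still to meet: £4200 − £4050 = £150.
That leaves £3154 − £150 = £3004 for the copay.
Copay on this service: £25.
Owner responsibility before any cap: £150 + £25 = £175.
Cumulative spending £4050 + £175 = £4225 stays under the £16250 maximum.

£175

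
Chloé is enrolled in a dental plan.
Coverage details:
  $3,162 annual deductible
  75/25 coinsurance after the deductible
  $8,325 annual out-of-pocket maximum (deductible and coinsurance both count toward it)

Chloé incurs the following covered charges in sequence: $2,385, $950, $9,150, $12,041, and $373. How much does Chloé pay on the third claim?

Claim 1 ($2,385): entire amount goes to the deductible. Patient owes $2,385 (running OOP $2,385).
Claim 2 ($950): $777 to deductible, leaving $173; coinsurance $173 × 25% = $43.25. Cost to patient: $820.25. OOP to date $3,205.25.
Claim 3 ($9,150): deductible met; 25% of $9,150 = $2,287.50. Cost to patient: $2,287.50. OOP to date $5,492.75.

$2,287.50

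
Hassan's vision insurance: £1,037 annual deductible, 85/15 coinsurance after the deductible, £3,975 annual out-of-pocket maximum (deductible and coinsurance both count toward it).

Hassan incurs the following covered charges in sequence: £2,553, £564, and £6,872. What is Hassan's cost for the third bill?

£1,030.80

Claim 1 — £2,553: deductible takes £1,037, £1,516 remains; member's 15% is £227.40. Member pays £1,264.40; OOP now £1,264.40.
Claim 2 — £564: deductible met; 15% of £564 = £84.60. Cost to member: £84.60. OOP to date £1,349.
Claim 3 — £6,872: deductible met; 15% of £6,872 = £1,030.80. Cost to member: £1,030.80. OOP to date £2,379.80.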